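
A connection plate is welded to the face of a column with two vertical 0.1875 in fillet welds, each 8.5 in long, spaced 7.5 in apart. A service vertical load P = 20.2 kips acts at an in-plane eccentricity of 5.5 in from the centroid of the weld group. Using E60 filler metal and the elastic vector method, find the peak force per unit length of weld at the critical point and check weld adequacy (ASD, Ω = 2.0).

E60XX → F_EXX = 60 ksi.
Total weld length L_w = 17 in. Treat welds as unit-width lines.
Polar moment about centroid: J = 2[d³/12 + d(b/2)²] = 2[8.5³/12 + 8.5×3.75²] = 341.4 in³.
Direct shear f_v = P/L_w = 20.2 / 17 = 1.188 kip/in (vertical).
Torsion M = P·e = 20.2 × 5.5 = 111.1 kip·in.
Critical point at (x, y) = (3.75, 4.25) from centroid. f_tx = M·y/J = 1.383 kip/in; f_ty = M·x/J = 1.22 kip/in.
Resultant f_max = √[f_tx² + (f_v + f_ty)²] = √[1.383² + (1.188 + 1.22)²] = 2.777 kip/in.
Capacity per unit length: r_n/Ω = (1/2.0) × 0.6 × 60 × (0.707 × 0.1875) = 2.386 kip/in.
2.777 > 2.386 → NOT adequate.

f_max ≈ 2.78 kip/in; NOT adequate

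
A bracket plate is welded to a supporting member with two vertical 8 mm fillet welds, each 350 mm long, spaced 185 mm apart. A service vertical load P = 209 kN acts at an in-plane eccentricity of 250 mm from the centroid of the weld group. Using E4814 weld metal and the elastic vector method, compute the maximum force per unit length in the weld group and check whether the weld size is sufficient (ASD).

f_max ≈ 964 N/mm; NOT adequate

E48XX → F_EXX = 480 MPa.
Total weld length L_w = 700 mm. Treat welds as unit-width lines.
Polar moment about centroid: J = 2[d³/12 + d(b/2)²] = 2[350³/12 + 350×92.5²] = 13140000 mm³.
Direct shear f_v = P/L_w = 209×10³ / 700 = 298.6 N/mm (vertical).
Torsion M = P·e = 209×10³ × 250 = 52250000 N·mm.
Critical point at (x, y) = (92.5, 175) from centroid. f_tx = M·y/J = 696.1 N/mm; f_ty = M·x/J = 368 N/mm.
Resultant f_max = √[f_tx² + (f_v + f_ty)²] = √[696.1² + (298.6 + 368)²] = 963.8 N/mm.
Capacity per unit length: r_n/Ω = (1/2.0) × 0.6 × 480 × (0.707 × 8) = 814.5 N/mm.
963.8 > 814.5 → NOT adequate.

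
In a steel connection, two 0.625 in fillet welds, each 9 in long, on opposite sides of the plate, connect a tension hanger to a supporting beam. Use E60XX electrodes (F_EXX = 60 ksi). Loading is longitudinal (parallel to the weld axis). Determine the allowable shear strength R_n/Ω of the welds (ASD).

R_n/Ω ≈ 143 kips

Effective throat t_e = 0.707 × 0.625 = 0.4419 in.
Total length L = 18 in; A_we = 0.4419 × 18 = 7.954 in².
F_nw = 0.6 F_EXX = 0.6 × 60 = 36 ksi.
R_n = 36 × 7.954 = 286.3 kips; R_n/Ω = 286.3/2.0 = 143.2 kips.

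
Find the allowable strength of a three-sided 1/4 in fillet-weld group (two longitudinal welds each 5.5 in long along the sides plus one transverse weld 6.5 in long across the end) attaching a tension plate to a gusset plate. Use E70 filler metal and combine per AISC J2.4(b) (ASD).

E70XX → F_EXX = 70 ksi.
t_e = 0.707 × 0.25 = 0.1767 in.
R_nwl = 0.6 × 70 × 0.1767 × 11 = 81.66 kips (longitudinal, 2 welds).
R_nwt = 0.6 × 70 × 0.1767 × 6.5 = 48.25 kips (transverse, base value).
(i) R_nwl + R_nwt = 129.9 kips; (ii) 0.85 R_nwl + 1.5 R_nwt = 141.8 kips.
R_n = max = 141.8 kips [governs: (ii)]; R_n/Ω = 70.89 kips.

R_n/Ω ≈ 70.9 kips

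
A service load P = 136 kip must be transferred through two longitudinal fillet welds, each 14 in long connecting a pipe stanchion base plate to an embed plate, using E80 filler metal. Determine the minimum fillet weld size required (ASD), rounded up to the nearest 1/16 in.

w = 5/16 in

E80XX → F_EXX = 80 ksi.
Total weld length L = 28 in.
Required throat t_e = P × Ω / (0.6 F_EXX × L) = 136 × 2.0 / (0.6 × 80 × 28) = 0.2024 in.
Required leg w = t_e / 0.707 = 0.2863 in → use 5/16 in.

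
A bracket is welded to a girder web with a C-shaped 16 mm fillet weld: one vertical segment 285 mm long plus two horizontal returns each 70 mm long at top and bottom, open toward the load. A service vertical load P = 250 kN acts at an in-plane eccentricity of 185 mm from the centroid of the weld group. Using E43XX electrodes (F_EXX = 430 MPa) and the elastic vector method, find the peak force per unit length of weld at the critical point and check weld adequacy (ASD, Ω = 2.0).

f_max ≈ 1750 N/mm; NOT adequate

Total weld length L_w = 425 mm. Treat welds as unit-width lines.
Centroid: x̄ = 2×70×35 / 425 = 11.53 mm from the vertical weld.
Polar moment about centroid: J = I_x + I_y = [285³/12 + 2×70×142.5²] + [285×11.53² + 2(70³/12 + 70×23.47²)] = 4944000 mm³.
Direct shear f_v = P/L_w = 250×10³ / 425 = 588.2 N/mm (vertical).
Torsion M = P·e = 250×10³ × 185 = 46250000 N·mm.
Critical point at (x, y) = (58.47, 142.5) from centroid. f_tx = M·y/J = 1333 N/mm; f_ty = M·x/J = 547 N/mm.
Resultant f_max = √[f_tx² + (f_v + f_ty)²] = √[1333² + (588.2 + 547)²] = 1751 N/mm.
Capacity per unit length: r_n/Ω = (1/2.0) × 0.6 × 430 × (0.707 × 16) = 1459 N/mm.
1751 > 1459 → NOT adequate.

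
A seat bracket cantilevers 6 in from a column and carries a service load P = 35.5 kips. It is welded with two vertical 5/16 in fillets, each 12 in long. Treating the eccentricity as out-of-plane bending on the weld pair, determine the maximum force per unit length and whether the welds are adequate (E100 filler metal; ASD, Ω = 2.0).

f_max ≈ 4.68 kip/in; adequate

E100XX → F_EXX = 100 ksi.
L_w = 2 × 12 = 24 in; section modulus (unit throat) S = 2 × L²/6 = 48 in².
Direct shear f_v = P/L_w = 35.5/24 = 1.479 kip/in.
Moment M = P × e = 35.5 × 6 = 213 kip·in; bending f_b = M/S = 4.438 kip/in.
f_max = √(f_v² + f_b²) = √(1.479² + 4.438²) = 4.678 kip/in.
r_n/Ω = (1/2.0) × 0.6 × 100 × (0.707 × 0.3125) = 6.628 kip/in → adequate.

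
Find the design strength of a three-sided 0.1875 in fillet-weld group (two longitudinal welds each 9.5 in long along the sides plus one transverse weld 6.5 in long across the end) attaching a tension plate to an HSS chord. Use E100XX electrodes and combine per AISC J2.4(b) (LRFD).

E100XX → F_EXX = 100 ksi.
t_e = 0.707 × 0.1875 = 0.1326 in.
R_nwl = 0.6 × 100 × 0.1326 × 19 = 151.1 kip (longitudinal, 2 welds).
R_nwt = 0.6 × 100 × 0.1326 × 6.5 = 51.7 kip (transverse, base value).
(i) R_nwl + R_nwt = 202.8 kip; (ii) 0.85 R_nwl + 1.5 R_nwt = 206 kip.
R_n = max = 206 kip [governs: (ii)]; φR_n = 154.5 kip.

φR_n ≈ 155 kip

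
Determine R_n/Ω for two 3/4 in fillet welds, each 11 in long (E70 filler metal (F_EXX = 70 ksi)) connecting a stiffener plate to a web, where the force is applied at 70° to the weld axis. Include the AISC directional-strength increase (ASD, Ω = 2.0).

t_e = 0.707 × 0.75 = 0.5302 in; A_we = 0.5302 × 22 = 11.67 in².
Directional factor: 1.0 + 0.5 sin^1.5(70°) = 1.455.
F_nw = 0.6 × 70 × 1.455 = 61.13 ksi.
R_n/Ω = (61.13 × 11.67) / 2.0 = 356.6 kips.

R_n/Ω ≈ 357 kips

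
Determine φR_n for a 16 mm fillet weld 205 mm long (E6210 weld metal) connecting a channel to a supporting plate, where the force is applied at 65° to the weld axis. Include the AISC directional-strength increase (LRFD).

φR_n ≈ 926 kN

E62XX → F_EXX = 620 MPa.
t_e = 0.707 × 16 = 11.31 mm; A_we = 11.31 × 205 = 2319 mm².
Directional factor: 1.0 + 0.5 sin^1.5(65°) = 1.431.
F_nw = 0.6 × 620 × 1.431 = 532.5 MPa.
φR_n = 0.75 × 532.5 × 2319 × 10⁻³ = 926.1 kN.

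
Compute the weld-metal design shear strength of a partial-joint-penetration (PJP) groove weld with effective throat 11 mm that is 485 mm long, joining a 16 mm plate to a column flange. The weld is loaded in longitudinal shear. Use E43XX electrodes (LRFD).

φR_n ≈ 1030 kN

E43XX → F_EXX = 430 MPa.
Effective throat (given) t_e = 11 mm.
A_we = 11 × 485 = 5335 mm².
F_nw = 0.6 F_EXX = 258 MPa.
φR_n = 0.75 × 258 × 5335 × 10⁻³ = 1032 kN.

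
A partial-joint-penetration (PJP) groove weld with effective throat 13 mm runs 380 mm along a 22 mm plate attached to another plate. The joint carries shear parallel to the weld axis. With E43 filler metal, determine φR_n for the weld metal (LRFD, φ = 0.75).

φR_n ≈ 956 kN

E43XX → F_EXX = 430 MPa.
Effective throat (given) t_e = 13 mm.
A_we = 13 × 380 = 4940 mm².
F_nw = 0.6 F_EXX = 258 MPa.
φR_n = 0.75 × 258 × 4940 × 10⁻³ = 955.9 kN.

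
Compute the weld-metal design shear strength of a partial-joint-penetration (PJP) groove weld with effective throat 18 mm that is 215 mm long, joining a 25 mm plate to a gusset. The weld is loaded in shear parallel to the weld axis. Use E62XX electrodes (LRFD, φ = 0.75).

φR_n ≈ 1080 kN

E62XX → F_EXX = 620 MPa.
Effective throat (given) t_e = 18 mm.
A_we = 18 × 215 = 3870 mm².
F_nw = 0.6 F_EXX = 372 MPa.
φR_n = 0.75 × 372 × 3870 × 10⁻³ = 1080 kN.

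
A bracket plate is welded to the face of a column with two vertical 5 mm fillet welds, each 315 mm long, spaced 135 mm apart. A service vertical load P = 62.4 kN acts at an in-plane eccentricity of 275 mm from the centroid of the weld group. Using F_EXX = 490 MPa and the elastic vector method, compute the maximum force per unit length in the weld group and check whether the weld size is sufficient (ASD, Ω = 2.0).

Total weld length L_w = 630 mm. Treat welds as unit-width lines.
Polar moment about centroid: J = 2[d³/12 + d(b/2)²] = 2[315³/12 + 315×67.5²] = 8080000 mm³.
Direct shear f_v = P/L_w = 62.4×10³ / 630 = 99.05 N/mm (vertical).
Torsion M = P·e = 62.4×10³ × 275 = 17160000 N·mm.
Critical point at (x, y) = (67.5, 157.5) from centroid. f_tx = M·y/J = 334.5 N/mm; f_ty = M·x/J = 143.4 N/mm.
Resultant f_max = √[f_tx² + (f_v + f_ty)²] = √[334.5² + (99.05 + 143.4)²] = 413.1 N/mm.
Capacity per unit length: r_n/Ω = (1/2.0) × 0.6 × 490 × (0.707 × 5) = 519.6 N/mm.
413.1 ≤ 519.6 → adequate.

f_max ≈ 413 N/mm; adequate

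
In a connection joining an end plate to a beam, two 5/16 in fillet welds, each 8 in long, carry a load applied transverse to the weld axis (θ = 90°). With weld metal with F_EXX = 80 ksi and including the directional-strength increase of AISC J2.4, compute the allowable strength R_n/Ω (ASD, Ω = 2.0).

t_e = 0.707 × 0.3125 = 0.2209 in; A_we = 0.2209 × 16 = 3.535 in².
Directional factor: 1.0 + 0.5 sin^1.5(90°) = 1.5.
F_nw = 0.6 × 80 × 1.5 = 72 ksi.
R_n/Ω = (72 × 3.535) / 2.0 = 127.3 kip.

R_n/Ω ≈ 127 kip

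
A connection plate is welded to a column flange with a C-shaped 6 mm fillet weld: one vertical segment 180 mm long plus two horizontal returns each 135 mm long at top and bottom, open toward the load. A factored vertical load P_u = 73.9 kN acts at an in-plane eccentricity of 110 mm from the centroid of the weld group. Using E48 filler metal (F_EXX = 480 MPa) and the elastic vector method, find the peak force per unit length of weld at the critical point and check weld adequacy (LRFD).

Total weld length L_w = 450 mm. Treat welds as unit-width lines.
Centroid: x̄ = 2×135×67.5 / 450 = 40.5 mm from the vertical weld.
Polar moment about centroid: J = I_x + I_y = [180³/12 + 2×135×90²] + [180×40.5² + 2(135³/12 + 135×27²)] = 3575000 mm³.
Direct shear f_v = P/L_w = 73.9×10³ / 450 = 164.2 N/mm (vertical).
Torsion M = P·e = 73.9×10³ × 110 = 8129000 N·mm.
Critical point at (x, y) = (94.5, 90) from centroid. f_tx = M·y/J = 204.6 N/mm; f_ty = M·x/J = 214.9 N/mm.
Resultant f_max = √[f_tx² + (f_v + f_ty)²] = √[204.6² + (164.2 + 214.9)²] = 430.8 N/mm.
Capacity per unit length: φr_n = 0.75 × 0.6 × 480 × (0.707 × 6) = 916.3 N/mm.
430.8 ≤ 916.3 → adequate.

f_max ≈ 431 N/mm; adequate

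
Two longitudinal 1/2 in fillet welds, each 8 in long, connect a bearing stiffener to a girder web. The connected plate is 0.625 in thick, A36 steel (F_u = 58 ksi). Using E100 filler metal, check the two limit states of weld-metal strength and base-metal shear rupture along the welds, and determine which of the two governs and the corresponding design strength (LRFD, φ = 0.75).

E100XX → F_EXX = 100 ksi.
t_e = 0.707 × 0.5 = 0.3535 in; L = 16 in.
Weld metal: φR_n = 0.75 × 0.6 × 100 × 0.3535 × 16 = 254.5 kips.
Base metal (shear rupture): φR_n = 0.75 × 0.6 × 58 × 0.625 × 16 = 261 kips.
Governing: weld metal.

φR_n ≈ 255 kips (weld metal governs)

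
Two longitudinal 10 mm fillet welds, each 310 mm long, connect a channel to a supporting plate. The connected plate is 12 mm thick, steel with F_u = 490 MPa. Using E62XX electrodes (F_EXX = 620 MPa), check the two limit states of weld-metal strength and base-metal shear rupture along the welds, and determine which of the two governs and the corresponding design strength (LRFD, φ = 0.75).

t_e = 0.707 × 10 = 7.07 mm; L = 620 mm.
Weld metal: φR_n = 0.75 × 0.6 × 620 × 7.07 × 620 × 10⁻³ = 1223 kN.
Base metal (shear rupture): φR_n = 0.75 × 0.6 × 490 × 12 × 620 × 10⁻³ = 1641 kN.
Governing: weld metal.

φR_n ≈ 1220 kN (weld metal governs)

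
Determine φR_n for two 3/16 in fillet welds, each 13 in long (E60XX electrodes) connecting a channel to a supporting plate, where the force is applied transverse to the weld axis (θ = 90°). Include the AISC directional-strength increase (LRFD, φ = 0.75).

E60XX → F_EXX = 60 ksi.
t_e = 0.707 × 0.1875 = 0.1326 in; A_we = 0.1326 × 26 = 3.447 in².
Directional factor: 1.0 + 0.5 sin^1.5(90°) = 1.5.
F_nw = 0.6 × 60 × 1.5 = 54 ksi.
φR_n = 0.75 × 54 × 3.447 = 139.6 kips.

φR_n ≈ 140 kips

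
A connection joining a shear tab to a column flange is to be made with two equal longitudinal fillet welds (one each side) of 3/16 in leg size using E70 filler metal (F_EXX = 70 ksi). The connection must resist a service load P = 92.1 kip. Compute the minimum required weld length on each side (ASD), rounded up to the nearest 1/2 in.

L = 17 in on each side

Throat t_e = 0.707 × 0.1875 = 0.1326 in.
r_n/Ω = (0.6 × 70 × 0.1326) / 2.0 = 2.784 kip/in.
L_req = P / (r_n/Ω) = 92.1 / 2.784 = 33.08 in total.
Per side: 33.08 / 2 = 16.54 in.
Round up → use L = 17 in on each side.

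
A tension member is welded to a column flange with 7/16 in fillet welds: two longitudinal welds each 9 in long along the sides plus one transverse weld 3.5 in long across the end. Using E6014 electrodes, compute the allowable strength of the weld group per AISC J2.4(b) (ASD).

R_n/Ω ≈ 120 kips

E60XX → F_EXX = 60 ksi.
t_e = 0.707 × 0.4375 = 0.3093 in.
R_nwl = 0.6 × 60 × 0.3093 × 18 = 200.4 kips (longitudinal, 2 welds).
R_nwt = 0.6 × 60 × 0.3093 × 3.5 = 38.97 kips (transverse, base value).
(i) R_nwl + R_nwt = 239.4 kips; (ii) 0.85 R_nwl + 1.5 R_nwt = 228.8 kips.
R_n = max = 239.4 kips [governs: (i)]; R_n/Ω = 119.7 kips.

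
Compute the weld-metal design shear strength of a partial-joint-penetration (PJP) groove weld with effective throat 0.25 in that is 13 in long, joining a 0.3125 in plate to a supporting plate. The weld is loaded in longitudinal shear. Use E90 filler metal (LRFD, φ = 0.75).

E90XX → F_EXX = 90 ksi.
Effective throat (given) t_e = 0.25 in.
A_we = 0.25 × 13 = 3.25 in².
F_nw = 0.6 F_EXX = 54 ksi.
φR_n = 0.75 × 54 × 3.25 = 131.6 kip.

φR_n ≈ 132 kip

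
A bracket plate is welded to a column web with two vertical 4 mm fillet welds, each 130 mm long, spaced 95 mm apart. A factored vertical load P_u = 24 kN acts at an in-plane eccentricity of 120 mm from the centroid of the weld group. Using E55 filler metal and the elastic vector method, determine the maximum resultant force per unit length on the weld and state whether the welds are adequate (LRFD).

f_max ≈ 307 N/mm; adequate

E55XX → F_EXX = 550 MPa.
Total weld length L_w = 260 mm. Treat welds as unit-width lines.
Polar moment about centroid: J = 2[d³/12 + d(b/2)²] = 2[130³/12 + 130×47.5²] = 952800 mm³.
Direct shear f_v = P/L_w = 24×10³ / 260 = 92.31 N/mm (vertical).
Torsion M = P·e = 24×10³ × 120 = 2880000 N·mm.
Critical point at (x, y) = (47.5, 65) from centroid. f_tx = M·y/J = 196.5 N/mm; f_ty = M·x/J = 143.6 N/mm.
Resultant f_max = √[f_tx² + (f_v + f_ty)²] = √[196.5² + (92.31 + 143.6)²] = 307 N/mm.
Capacity per unit length: φr_n = 0.75 × 0.6 × 550 × (0.707 × 4) = 699.9 N/mm.
307 ≤ 699.9 → adequate.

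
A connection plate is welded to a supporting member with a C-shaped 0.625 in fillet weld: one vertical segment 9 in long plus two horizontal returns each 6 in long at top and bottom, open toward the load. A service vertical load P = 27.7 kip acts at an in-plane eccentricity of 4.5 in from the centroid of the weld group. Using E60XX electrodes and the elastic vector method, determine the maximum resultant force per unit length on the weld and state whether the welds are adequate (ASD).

E60XX → F_EXX = 60 ksi.
Total weld length L_w = 21 in. Treat welds as unit-width lines.
Centroid: x̄ = 2×6×3 / 21 = 1.714 in from the vertical weld.
Polar moment about centroid: J = I_x + I_y = [9³/12 + 2×6×4.5²] + [9×1.714² + 2(6³/12 + 6×1.286²)] = 386 in³.
Direct shear f_v = P/L_w = 27.7 / 21 = 1.319 kip/in (vertical).
Torsion M = P·e = 27.7 × 4.5 = 124.65 kip·in.
Critical point at (x, y) = (4.286, 4.5) from centroid. f_tx = M·y/J = 1.453 kip/in; f_ty = M·x/J = 1.384 kip/in.
Resultant f_max = √[f_tx² + (f_v + f_ty)²] = √[1.453² + (1.319 + 1.384)²] = 3.069 kip/in.
Capacity per unit length: r_n/Ω = (1/2.0) × 0.6 × 60 × (0.707 × 0.625) = 7.954 kip/in.
3.069 ≤ 7.954 → adequate.

f_max ≈ 3.07 kip/in; adequate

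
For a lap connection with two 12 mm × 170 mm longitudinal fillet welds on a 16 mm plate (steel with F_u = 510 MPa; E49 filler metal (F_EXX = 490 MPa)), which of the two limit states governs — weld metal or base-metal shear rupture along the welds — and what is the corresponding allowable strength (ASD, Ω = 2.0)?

t_e = 0.707 × 12 = 8.484 mm; L = 340 mm.
Weld metal: R_n/Ω = (1/2.0) × 0.6 × 490 × 8.484 × 340 × 10⁻³ = 424 kN.
Base metal (shear rupture): R_n/Ω = (1/2.0) × 0.6 × 510 × 16 × 340 × 10⁻³ = 832.3 kN.
Governing: weld metal.

R_n/Ω ≈ 424 kN (weld metal governs)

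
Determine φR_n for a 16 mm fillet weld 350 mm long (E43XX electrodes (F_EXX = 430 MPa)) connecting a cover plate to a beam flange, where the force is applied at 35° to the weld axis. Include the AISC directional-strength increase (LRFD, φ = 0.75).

t_e = 0.707 × 16 = 11.31 mm; A_we = 11.31 × 350 = 3959 mm².
Directional factor: 1.0 + 0.5 sin^1.5(35°) = 1.217.
F_nw = 0.6 × 430 × 1.217 = 314 MPa.
φR_n = 0.75 × 314 × 3959 × 10⁻³ = 932.5 kN.

φR_n ≈ 933 kN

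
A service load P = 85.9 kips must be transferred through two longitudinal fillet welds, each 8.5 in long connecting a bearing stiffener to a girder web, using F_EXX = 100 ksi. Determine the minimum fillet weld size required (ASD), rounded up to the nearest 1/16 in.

Total weld length L = 17 in.
Required throat t_e = P × Ω / (0.6 F_EXX × L) = 85.9 × 2.0 / (0.6 × 100 × 17) = 0.1684 in.
Required leg w = t_e / 0.707 = 0.2382 in → use 1/4 in.

w = 1/4 in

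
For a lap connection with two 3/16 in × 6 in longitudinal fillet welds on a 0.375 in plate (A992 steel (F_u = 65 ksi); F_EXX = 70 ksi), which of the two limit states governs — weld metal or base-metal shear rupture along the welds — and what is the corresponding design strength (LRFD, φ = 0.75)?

φR_n ≈ 50.1 kips (weld metal governs)

t_e = 0.707 × 0.1875 = 0.1326 in; L = 12 in.
Weld metal: φR_n = 0.75 × 0.6 × 70 × 0.1326 × 12 = 50.11 kips.
Base metal (shear rupture): φR_n = 0.75 × 0.6 × 65 × 0.375 × 12 = 131.6 kips.
Governing: weld metal.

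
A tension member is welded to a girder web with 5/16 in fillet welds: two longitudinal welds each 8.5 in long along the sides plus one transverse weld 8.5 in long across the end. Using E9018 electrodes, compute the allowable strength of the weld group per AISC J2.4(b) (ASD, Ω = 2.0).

R_n/Ω ≈ 162 kips

E90XX → F_EXX = 90 ksi.
t_e = 0.707 × 0.3125 = 0.2209 in.
R_nwl = 0.6 × 90 × 0.2209 × 17 = 202.8 kips (longitudinal, 2 welds).
R_nwt = 0.6 × 90 × 0.2209 × 8.5 = 101.4 kips (transverse, base value).
(i) R_nwl + R_nwt = 304.2 kips; (ii) 0.85 R_nwl + 1.5 R_nwt = 324.5 kips.
R_n = max = 324.5 kips [governs: (ii)]; R_n/Ω = 162.3 kips.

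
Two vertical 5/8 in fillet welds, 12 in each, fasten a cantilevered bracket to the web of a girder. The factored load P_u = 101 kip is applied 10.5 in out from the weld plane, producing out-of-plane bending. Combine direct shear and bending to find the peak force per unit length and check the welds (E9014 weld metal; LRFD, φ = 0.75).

E90XX → F_EXX = 90 ksi.
L_w = 2 × 12 = 24 in; section modulus (unit throat) S = 2 × L²/6 = 48 in².
Direct shear f_v = P/L_w = 101/24 = 4.208 kip/in.
Moment M = P × e = 101 × 10.5 = 1060.5 kip·in; bending f_b = M/S = 22.09 kip/in.
f_max = √(f_v² + f_b²) = √(4.208² + 22.09²) = 22.49 kip/in.
φr_n = 0.75 × 0.6 × 90 × (0.707 × 0.625) = 17.9 kip/in → NOT adequate.

f_max ≈ 22.5 kip/in; NOT adequate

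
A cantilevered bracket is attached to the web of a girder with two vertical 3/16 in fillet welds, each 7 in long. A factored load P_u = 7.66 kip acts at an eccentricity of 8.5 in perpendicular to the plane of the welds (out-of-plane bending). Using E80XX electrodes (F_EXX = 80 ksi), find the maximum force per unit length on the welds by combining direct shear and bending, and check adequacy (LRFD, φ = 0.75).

L_w = 2 × 7 = 14 in; section modulus (unit throat) S = 2 × L²/6 = 16.33 in².
Direct shear f_v = P/L_w = 7.66/14 = 0.5471 kip/in.
Moment M = P × e = 7.66 × 8.5 = 65.11 kip·in; bending f_b = M/S = 3.986 kip/in.
f_max = √(f_v² + f_b²) = √(0.5471² + 3.986²) = 4.024 kip/in.
φr_n = 0.75 × 0.6 × 80 × (0.707 × 0.1875) = 4.772 kip/in → adequate.

f_max ≈ 4.02 kip/in; adequate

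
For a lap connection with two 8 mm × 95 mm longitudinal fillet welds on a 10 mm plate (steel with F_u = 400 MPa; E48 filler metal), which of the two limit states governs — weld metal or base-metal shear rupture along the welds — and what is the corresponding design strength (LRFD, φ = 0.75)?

φR_n ≈ 232 kN (weld metal governs)

E48XX → F_EXX = 480 MPa.
t_e = 0.707 × 8 = 5.656 mm; L = 190 mm.
Weld metal: φR_n = 0.75 × 0.6 × 480 × 5.656 × 190 × 10⁻³ = 232.1 kN.
Base metal (shear rupture): φR_n = 0.75 × 0.6 × 400 × 10 × 190 × 10⁻³ = 342 kN.
Governing: weld metal.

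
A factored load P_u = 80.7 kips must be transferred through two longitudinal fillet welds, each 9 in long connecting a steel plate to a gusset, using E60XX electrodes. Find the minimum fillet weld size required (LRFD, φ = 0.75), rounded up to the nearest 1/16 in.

E60XX → F_EXX = 60 ksi.
Total weld length L = 18 in.
Required throat t_e = P_u / (φ × 0.6 F_EXX × L) = 80.7 / (0.75 × 0.6 × 60 × 18) = 0.166 in.
Required leg w = t_e / 0.707 = 0.2349 in → use 1/4 in.

w = 1/4 in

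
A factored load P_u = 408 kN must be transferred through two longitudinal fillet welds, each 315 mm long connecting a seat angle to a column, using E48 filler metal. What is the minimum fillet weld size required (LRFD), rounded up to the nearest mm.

E48XX → F_EXX = 480 MPa.
Total weld length L = 630 mm.
Required throat t_e = P_u / (φ × 0.6 F_EXX × L) = 408 / (0.75 × 0.6 × 480 × 630 × 10⁻³) = 2.998 mm.
Required leg w = t_e / 0.707 = 4.241 mm → use 5 mm.

w = 5 mm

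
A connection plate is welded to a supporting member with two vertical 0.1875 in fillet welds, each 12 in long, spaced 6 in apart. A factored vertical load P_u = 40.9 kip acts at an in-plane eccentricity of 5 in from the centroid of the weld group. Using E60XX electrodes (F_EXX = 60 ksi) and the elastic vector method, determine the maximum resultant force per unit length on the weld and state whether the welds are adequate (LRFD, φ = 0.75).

f_max ≈ 3.8 kip/in; NOT adequate

Total weld length L_w = 24 in. Treat welds as unit-width lines.
Polar moment about centroid: J = 2[d³/12 + d(b/2)²] = 2[12³/12 + 12×3²] = 504 in³.
Direct shear f_v = P/L_w = 40.9 / 24 = 1.704 kip/in (vertical).
Torsion M = P·e = 40.9 × 5 = 204.5 kip·in.
Critical point at (x, y) = (3, 6) from centroid. f_tx = M·y/J = 2.435 kip/in; f_ty = M·x/J = 1.217 kip/in.
Resultant f_max = √[f_tx² + (f_v + f_ty)²] = √[2.435² + (1.704 + 1.217)²] = 3.803 kip/in.
Capacity per unit length: φr_n = 0.75 × 0.6 × 60 × (0.707 × 0.1875) = 3.579 kip/in.
3.803 > 3.579 → NOT adequate.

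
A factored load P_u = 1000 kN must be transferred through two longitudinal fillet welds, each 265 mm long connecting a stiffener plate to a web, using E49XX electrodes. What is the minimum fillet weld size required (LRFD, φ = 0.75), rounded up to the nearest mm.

E49XX → F_EXX = 490 MPa.
Total weld length L = 530 mm.
Required throat t_e = P_u / (φ × 0.6 F_EXX × L) = 1000 / (0.75 × 0.6 × 490 × 530 × 10⁻³) = 8.557 mm.
Required leg w = t_e / 0.707 = 12.1 mm → use 13 mm.

w = 13 mm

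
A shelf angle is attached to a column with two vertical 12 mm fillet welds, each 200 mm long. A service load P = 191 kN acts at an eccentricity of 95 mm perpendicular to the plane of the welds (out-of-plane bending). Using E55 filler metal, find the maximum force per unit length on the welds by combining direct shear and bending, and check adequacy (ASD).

f_max ≈ 1440 N/mm; NOT adequate

E55XX → F_EXX = 550 MPa.
L_w = 2 × 200 = 400 mm; section modulus (unit throat) S = 2 × L²/6 = 13330 mm².
Direct shear f_v = P/L_w = 191×10³/400 = 477.5 N/mm.
Moment M = P × e = 191×10³ × 95 = 18145000 N·mm; bending f_b = M/S = 1361 N/mm.
f_max = √(f_v² + f_b²) = √(477.5² + 1361²) = 1442 N/mm.
r_n/Ω = (1/2.0) × 0.6 × 550 × (0.707 × 12) = 1400 N/mm → NOT adequate.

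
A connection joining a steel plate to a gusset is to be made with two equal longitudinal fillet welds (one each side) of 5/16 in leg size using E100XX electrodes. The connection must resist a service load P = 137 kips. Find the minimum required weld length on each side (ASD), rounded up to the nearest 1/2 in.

L = 10.5 in on each side

E100XX → F_EXX = 100 ksi.
Throat t_e = 0.707 × 0.3125 = 0.2209 in.
r_n/Ω = (0.6 × 100 × 0.2209) / 2.0 = 6.628 kip/in.
L_req = P / (r_n/Ω) = 137 / 6.628 = 20.67 in total.
Per side: 20.67 / 2 = 10.33 in.
Round up → use L = 10.5 in on each side.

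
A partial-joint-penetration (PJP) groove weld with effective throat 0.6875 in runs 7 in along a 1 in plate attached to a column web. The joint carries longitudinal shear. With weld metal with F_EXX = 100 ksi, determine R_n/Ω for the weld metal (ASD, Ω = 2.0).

R_n/Ω ≈ 144 kip

Effective throat (given) t_e = 0.6875 in.
A_we = 0.6875 × 7 = 4.812 in².
F_nw = 0.6 F_EXX = 60 ksi.
R_n/Ω = (60 × 4.812) / 2.0 = 144.4 kip.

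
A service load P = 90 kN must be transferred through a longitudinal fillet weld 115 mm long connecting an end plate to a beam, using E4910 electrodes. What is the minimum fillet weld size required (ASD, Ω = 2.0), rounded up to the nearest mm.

w = 8 mm

E49XX → F_EXX = 490 MPa.
Total weld length L = 115 mm.
Required throat t_e = P × Ω / (0.6 F_EXX × L) = 90 × 2.0 / (0.6 × 490 × 115 × 10⁻³) = 5.324 mm.
Required leg w = t_e / 0.707 = 7.53 mm → use 8 mm.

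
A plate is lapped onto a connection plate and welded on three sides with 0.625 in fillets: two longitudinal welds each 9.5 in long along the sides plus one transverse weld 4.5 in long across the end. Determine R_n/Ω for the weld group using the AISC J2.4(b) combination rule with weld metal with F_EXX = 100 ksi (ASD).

R_n/Ω ≈ 312 kips

t_e = 0.707 × 0.625 = 0.4419 in.
R_nwl = 0.6 × 100 × 0.4419 × 19 = 503.7 kips (longitudinal, 2 welds).
R_nwt = 0.6 × 100 × 0.4419 × 4.5 = 119.3 kips (transverse, base value).
(i) R_nwl + R_nwt = 623 kips; (ii) 0.85 R_nwl + 1.5 R_nwt = 607.1 kips.
R_n = max = 623 kips [governs: (i)]; R_n/Ω = 311.5 kips.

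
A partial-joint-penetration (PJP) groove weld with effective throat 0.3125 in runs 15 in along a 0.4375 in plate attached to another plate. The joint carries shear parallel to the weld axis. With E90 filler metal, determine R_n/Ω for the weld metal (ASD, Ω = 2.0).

R_n/Ω ≈ 127 kips

E90XX → F_EXX = 90 ksi.
Effective throat (given) t_e = 0.3125 in.
A_we = 0.3125 × 15 = 4.688 in².
F_nw = 0.6 F_EXX = 54 ksi.
R_n/Ω = (54 × 4.688) / 2.0 = 126.6 kips.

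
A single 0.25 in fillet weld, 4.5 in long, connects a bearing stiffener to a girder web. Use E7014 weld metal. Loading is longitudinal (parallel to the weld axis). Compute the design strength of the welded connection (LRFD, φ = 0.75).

E70XX → F_EXX = 70 ksi.
Effective throat t_e = 0.707 × 0.25 = 0.1767 in.
Total length L = 4.5 in; A_we = 0.1767 × 4.5 = 0.7954 in².
F_nw = 0.6 F_EXX = 0.6 × 70 = 42 ksi.
φR_n = 0.75 × 42 × 0.7954 = 25.05 kip.

φR_n ≈ 25.1 kip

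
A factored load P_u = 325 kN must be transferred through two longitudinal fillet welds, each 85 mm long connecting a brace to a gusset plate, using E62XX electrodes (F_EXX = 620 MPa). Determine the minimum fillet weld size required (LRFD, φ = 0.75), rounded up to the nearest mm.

w = 10 mm

Total weld length L = 170 mm.
Required throat t_e = P_u / (φ × 0.6 F_EXX × L) = 325 / (0.75 × 0.6 × 620 × 170 × 10⁻³) = 6.852 mm.
Required leg w = t_e / 0.707 = 9.692 mm → use 10 mm.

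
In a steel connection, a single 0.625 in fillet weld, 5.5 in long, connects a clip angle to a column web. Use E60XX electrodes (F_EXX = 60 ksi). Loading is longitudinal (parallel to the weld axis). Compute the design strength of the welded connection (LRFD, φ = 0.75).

Effective throat t_e = 0.707 × 0.625 = 0.4419 in.
Total length L = 5.5 in; A_we = 0.4419 × 5.5 = 2.43 in².
F_nw = 0.6 F_EXX = 0.6 × 60 = 36 ksi.
φR_n = 0.75 × 36 × 2.43 = 65.62 kips.

φR_n ≈ 65.6 kips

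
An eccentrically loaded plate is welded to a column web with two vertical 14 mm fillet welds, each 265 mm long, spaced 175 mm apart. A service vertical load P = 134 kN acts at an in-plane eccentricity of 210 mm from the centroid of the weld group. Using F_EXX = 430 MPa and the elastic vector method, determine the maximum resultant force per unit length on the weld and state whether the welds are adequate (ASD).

Total weld length L_w = 530 mm. Treat welds as unit-width lines.
Polar moment about centroid: J = 2[d³/12 + d(b/2)²] = 2[265³/12 + 265×87.5²] = 7159000 mm³.
Direct shear f_v = P/L_w = 134×10³ / 530 = 252.8 N/mm (vertical).
Torsion M = P·e = 134×10³ × 210 = 28140000 N·mm.
Critical point at (x, y) = (87.5, 132.5) from centroid. f_tx = M·y/J = 520.8 N/mm; f_ty = M·x/J = 343.9 N/mm.
Resultant f_max = √[f_tx² + (f_v + f_ty)²] = √[520.8² + (252.8 + 343.9)²] = 792 N/mm.
Capacity per unit length: r_n/Ω = (1/2.0) × 0.6 × 430 × (0.707 × 14) = 1277 N/mm.
792 ≤ 1277 → adequate.

f_max ≈ 792 N/mm; adequate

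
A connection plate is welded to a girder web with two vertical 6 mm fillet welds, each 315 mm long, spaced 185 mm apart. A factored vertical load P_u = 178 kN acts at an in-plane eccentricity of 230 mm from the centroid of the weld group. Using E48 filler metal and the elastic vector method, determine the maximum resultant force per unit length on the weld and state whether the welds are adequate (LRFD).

f_max ≈ 883 N/mm; adequate

E48XX → F_EXX = 480 MPa.
Total weld length L_w = 630 mm. Treat welds as unit-width lines.
Polar moment about centroid: J = 2[d³/12 + d(b/2)²] = 2[315³/12 + 315×92.5²] = 10600000 mm³.
Direct shear f_v = P/L_w = 178×10³ / 630 = 282.5 N/mm (vertical).
Torsion M = P·e = 178×10³ × 230 = 40940000 N·mm.
Critical point at (x, y) = (92.5, 157.5) from centroid. f_tx = M·y/J = 608.3 N/mm; f_ty = M·x/J = 357.3 N/mm.
Resultant f_max = √[f_tx² + (f_v + f_ty)²] = √[608.3² + (282.5 + 357.3)²] = 882.8 N/mm.
Capacity per unit length: φr_n = 0.75 × 0.6 × 480 × (0.707 × 6) = 916.3 N/mm.
882.8 ≤ 916.3 → adequate.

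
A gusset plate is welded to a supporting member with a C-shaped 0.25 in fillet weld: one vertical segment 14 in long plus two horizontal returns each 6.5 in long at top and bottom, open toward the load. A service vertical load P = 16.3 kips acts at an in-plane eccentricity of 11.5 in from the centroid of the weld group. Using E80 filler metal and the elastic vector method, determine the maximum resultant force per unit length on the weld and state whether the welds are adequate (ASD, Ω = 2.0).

f_max ≈ 2.04 kip/in; adequate

E80XX → F_EXX = 80 ksi.
Total weld length L_w = 27 in. Treat welds as unit-width lines.
Centroid: x̄ = 2×6.5×3.25 / 27 = 1.565 in from the vertical weld.
Polar moment about centroid: J = I_x + I_y = [14³/12 + 2×6.5×7²] + [14×1.565² + 2(6.5³/12 + 6.5×1.685²)] = 982.6 in³.
Direct shear f_v = P/L_w = 16.3 / 27 = 0.6037 kip/in (vertical).
Torsion M = P·e = 16.3 × 11.5 = 187.45 kip·in.
Critical point at (x, y) = (4.935, 7) from centroid. f_tx = M·y/J = 1.335 kip/in; f_ty = M·x/J = 0.9414 kip/in.
Resultant f_max = √[f_tx² + (f_v + f_ty)²] = √[1.335² + (0.6037 + 0.9414)²] = 2.042 kip/in.
Capacity per unit length: r_n/Ω = (1/2.0) × 0.6 × 80 × (0.707 × 0.25) = 4.242 kip/in.
2.042 ≤ 4.242 → adequate.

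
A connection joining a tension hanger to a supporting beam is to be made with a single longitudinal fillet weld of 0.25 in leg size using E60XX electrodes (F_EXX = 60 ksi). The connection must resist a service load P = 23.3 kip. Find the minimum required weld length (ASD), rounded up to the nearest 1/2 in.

L = 7.5 in

Throat t_e = 0.707 × 0.25 = 0.1767 in.
r_n/Ω = (0.6 × 60 × 0.1767) / 2.0 = 3.181 kip/in.
L_req = P / (r_n/Ω) = 23.3 / 3.181 = 7.324 in total.
Round up → use L = 7.5 in.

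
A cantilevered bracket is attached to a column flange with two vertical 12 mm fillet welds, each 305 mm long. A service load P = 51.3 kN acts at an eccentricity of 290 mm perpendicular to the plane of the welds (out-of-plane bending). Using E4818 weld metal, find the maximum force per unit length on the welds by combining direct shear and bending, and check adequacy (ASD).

f_max ≈ 487 N/mm; adequate

E48XX → F_EXX = 480 MPa.
L_w = 2 × 305 = 610 mm; section modulus (unit throat) S = 2 × L²/6 = 31010 mm².
Direct shear f_v = P/L_w = 51.3×10³/610 = 84.1 N/mm.
Moment M = P × e = 51.3×10³ × 290 = 14877000 N·mm; bending f_b = M/S = 479.8 N/mm.
f_max = √(f_v² + f_b²) = √(84.1² + 479.8²) = 487.1 N/mm.
r_n/Ω = (1/2.0) × 0.6 × 480 × (0.707 × 12) = 1222 N/mm → adequate.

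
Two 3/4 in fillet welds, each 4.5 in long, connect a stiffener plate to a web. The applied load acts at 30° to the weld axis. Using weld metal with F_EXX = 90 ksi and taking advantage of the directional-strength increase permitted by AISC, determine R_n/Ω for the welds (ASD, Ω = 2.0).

R_n/Ω ≈ 152 kips

t_e = 0.707 × 0.75 = 0.5302 in; A_we = 0.5302 × 9 = 4.772 in².
Directional factor: 1.0 + 0.5 sin^1.5(30°) = 1.177.
F_nw = 0.6 × 90 × 1.177 = 63.55 ksi.
R_n/Ω = (63.55 × 4.772) / 2.0 = 151.6 kips.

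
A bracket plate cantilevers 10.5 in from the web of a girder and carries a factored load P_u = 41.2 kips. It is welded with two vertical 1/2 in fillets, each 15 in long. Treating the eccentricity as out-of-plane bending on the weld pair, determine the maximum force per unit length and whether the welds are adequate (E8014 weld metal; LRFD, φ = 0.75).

E80XX → F_EXX = 80 ksi.
L_w = 2 × 15 = 30 in; section modulus (unit throat) S = 2 × L²/6 = 75 in².
Direct shear f_v = P/L_w = 41.2/30 = 1.373 kip/in.
Moment M = P × e = 41.2 × 10.5 = 432.6 kip·in; bending f_b = M/S = 5.768 kip/in.
f_max = √(f_v² + f_b²) = √(1.373² + 5.768²) = 5.929 kip/in.
φr_n = 0.75 × 0.6 × 80 × (0.707 × 0.5) = 12.73 kip/in → adequate.

f_max ≈ 5.93 kip/in; adequate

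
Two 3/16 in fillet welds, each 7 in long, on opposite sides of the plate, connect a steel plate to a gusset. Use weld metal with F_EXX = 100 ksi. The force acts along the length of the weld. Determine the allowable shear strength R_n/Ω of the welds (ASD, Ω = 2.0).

R_n/Ω ≈ 55.7 kips

Effective throat t_e = 0.707 × 0.1875 = 0.1326 in.
Total length L = 14 in; A_we = 0.1326 × 14 = 1.856 in².
F_nw = 0.6 F_EXX = 0.6 × 100 = 60 ksi.
R_n = 60 × 1.856 = 111.4 kips; R_n/Ω = 111.4/2.0 = 55.68 kips.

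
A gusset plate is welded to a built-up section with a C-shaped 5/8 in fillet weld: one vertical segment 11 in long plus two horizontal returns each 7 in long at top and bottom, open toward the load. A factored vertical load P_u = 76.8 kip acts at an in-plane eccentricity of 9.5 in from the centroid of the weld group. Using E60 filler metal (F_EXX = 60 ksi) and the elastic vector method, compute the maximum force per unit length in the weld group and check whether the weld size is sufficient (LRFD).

Total weld length L_w = 25 in. Treat welds as unit-width lines.
Centroid: x̄ = 2×7×3.5 / 25 = 1.96 in from the vertical weld.
Polar moment about centroid: J = I_x + I_y = [11³/12 + 2×7×5.5²] + [11×1.96² + 2(7³/12 + 7×1.54²)] = 667 in³.
Direct shear f_v = P/L_w = 76.8 / 25 = 3.072 kip/in (vertical).
Torsion M = P·e = 76.8 × 9.5 = 729.6 kip·in.
Critical point at (x, y) = (5.04, 5.5) from centroid. f_tx = M·y/J = 6.016 kip/in; f_ty = M·x/J = 5.513 kip/in.
Resultant f_max = √[f_tx² + (f_v + f_ty)²] = √[6.016² + (3.072 + 5.513)²] = 10.48 kip/in.
Capacity per unit length: φr_n = 0.75 × 0.6 × 60 × (0.707 × 0.625) = 11.93 kip/in.
10.48 ≤ 11.93 → adequate.

f_max ≈ 10.5 kip/in; adequate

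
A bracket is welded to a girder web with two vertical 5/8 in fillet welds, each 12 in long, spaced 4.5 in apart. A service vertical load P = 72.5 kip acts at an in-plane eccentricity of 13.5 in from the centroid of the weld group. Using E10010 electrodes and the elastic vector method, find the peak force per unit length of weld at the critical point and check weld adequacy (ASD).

E100XX → F_EXX = 100 ksi.
Total weld length L_w = 24 in. Treat welds as unit-width lines.
Polar moment about centroid: J = 2[d³/12 + d(b/2)²] = 2[12³/12 + 12×2.25²] = 409.5 in³.
Direct shear f_v = P/L_w = 72.5 / 24 = 3.021 kip/in (vertical).
Torsion M = P·e = 72.5 × 13.5 = 978.75 kip·in.
Critical point at (x, y) = (2.25, 6) from centroid. f_tx = M·y/J = 14.34 kip/in; f_ty = M·x/J = 5.378 kip/in.
Resultant f_max = √[f_tx² + (f_v + f_ty)²] = √[14.34² + (3.021 + 5.378)²] = 16.62 kip/in.
Capacity per unit length: r_n/Ω = (1/2.0) × 0.6 × 100 × (0.707 × 0.625) = 13.26 kip/in.
16.62 > 13.26 → NOT adequate.

f_max ≈ 16.6 kip/in; NOT adequate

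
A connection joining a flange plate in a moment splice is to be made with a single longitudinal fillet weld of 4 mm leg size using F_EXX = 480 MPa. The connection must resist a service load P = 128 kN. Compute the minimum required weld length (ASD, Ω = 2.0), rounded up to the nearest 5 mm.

L = 315 mm

Throat t_e = 0.707 × 4 = 2.828 mm.
r_n/Ω = (0.6 × 480 × 2.828) / 2.0 = 407.2 N/mm = 0.4072 kN/mm.
L_req = P / (r_n/Ω) = 128 / 0.4072 = 314.3 mm total.
Round up → use L = 315 mm.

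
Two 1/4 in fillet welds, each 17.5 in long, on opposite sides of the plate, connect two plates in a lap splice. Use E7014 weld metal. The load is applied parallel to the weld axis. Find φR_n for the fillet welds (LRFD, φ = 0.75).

E70XX → F_EXX = 70 ksi.
Effective throat t_e = 0.707 × 0.25 = 0.1767 in.
Total length L = 35 in; A_we = 0.1767 × 35 = 6.186 in².
F_nw = 0.6 F_EXX = 0.6 × 70 = 42 ksi.
φR_n = 0.75 × 42 × 6.186 = 194.9 kips.

φR_n ≈ 195 kips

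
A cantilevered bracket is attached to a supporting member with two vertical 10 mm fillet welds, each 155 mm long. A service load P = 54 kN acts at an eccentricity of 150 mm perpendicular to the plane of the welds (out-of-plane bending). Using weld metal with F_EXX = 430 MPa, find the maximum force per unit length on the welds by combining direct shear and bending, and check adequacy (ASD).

L_w = 2 × 155 = 310 mm; section modulus (unit throat) S = 2 × L²/6 = 8008 mm².
Direct shear f_v = P/L_w = 54×10³/310 = 174.2 N/mm.
Moment M = P × e = 54×10³ × 150 = 8100000 N·mm; bending f_b = M/S = 1011 N/mm.
f_max = √(f_v² + f_b²) = √(174.2² + 1011²) = 1026 N/mm.
r_n/Ω = (1/2.0) × 0.6 × 430 × (0.707 × 10) = 912 N/mm → NOT adequate.

f_max ≈ 1030 N/mm; NOT adequate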